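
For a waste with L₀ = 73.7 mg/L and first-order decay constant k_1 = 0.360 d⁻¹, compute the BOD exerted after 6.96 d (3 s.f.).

y_t = L₀(1 − e^(−k_1 t)) = 73.7 × (1 − e^(−0.360×6.96))
= 73.7 × (1 − 0.08163) = 73.7 × 0.9184 = 67.68 mg/L.

y ≈ 67.7 mg/L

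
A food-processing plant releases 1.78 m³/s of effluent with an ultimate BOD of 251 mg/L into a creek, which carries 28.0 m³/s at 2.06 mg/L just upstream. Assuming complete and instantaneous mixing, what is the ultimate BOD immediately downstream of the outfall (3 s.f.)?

16.9 mg/L

Flow-weighted mixing: C = (Q_r C_r + Q_w C_w)/(Q_r + Q_w)
= (28.0×2.06 + 1.78×251)/(28.0 + 1.78) = 504.5/29.78 = 16.94 mg/L.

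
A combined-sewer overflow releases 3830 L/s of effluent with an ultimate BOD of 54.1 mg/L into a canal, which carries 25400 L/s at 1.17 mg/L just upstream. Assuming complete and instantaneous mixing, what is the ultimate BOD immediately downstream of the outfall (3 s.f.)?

Flow-weighted mixing: C = (Q_r C_r + Q_w C_w)/(Q_r + Q_w)
= (25400×1.17 + 3830×54.1)/(25400 + 3830) = 236900/29230 = 8.105 mg/L.

8.11 mg/L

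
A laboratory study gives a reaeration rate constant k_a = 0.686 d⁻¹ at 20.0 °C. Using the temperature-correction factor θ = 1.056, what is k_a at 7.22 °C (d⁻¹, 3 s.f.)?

k_a(T₂) = k_a(T₁) · θ^(T₂−T₁) = 0.686 × 1.056^(7.22−20.0)
= 0.686 × 1.056^-12.8 = 0.686 × 0.4984 = 0.3419 d⁻¹.

k_a ≈ 0.342 d⁻¹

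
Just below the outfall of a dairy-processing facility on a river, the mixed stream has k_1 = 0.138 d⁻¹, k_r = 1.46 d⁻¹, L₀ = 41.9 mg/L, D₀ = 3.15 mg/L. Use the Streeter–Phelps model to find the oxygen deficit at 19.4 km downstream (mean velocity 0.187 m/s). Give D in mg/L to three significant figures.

D ≈ 3.49 mg/L

Travel time t = x/v = 19.4 km / (0.187 m/s) = 19400 m / 0.187 m/s = 103700 s = 1.201 d.
k_1 L₀/(k_r−k_1) = 0.138×41.9/(1.46−0.138) = 5.782/1.322 = 4.374 mg/L.
e^(−k_1 t) = e^(−0.138×1.201) = 0.8473; e^(−k_r t) = e^(−1.46×1.201) = 0.1732.
D = 4.374 × (0.8473 − 0.1732) + 3.15 × 0.1732 = 2.948 + 0.5457 = 3.494 mg/L.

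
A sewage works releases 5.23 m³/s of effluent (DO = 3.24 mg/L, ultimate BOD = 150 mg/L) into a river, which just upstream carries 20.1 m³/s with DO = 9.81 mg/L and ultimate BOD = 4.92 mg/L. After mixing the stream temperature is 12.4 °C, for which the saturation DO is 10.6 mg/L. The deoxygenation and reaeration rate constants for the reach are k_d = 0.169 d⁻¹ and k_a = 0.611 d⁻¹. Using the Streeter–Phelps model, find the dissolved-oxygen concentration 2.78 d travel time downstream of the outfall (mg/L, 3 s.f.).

DO ≈ 4.31 mg/L

Mixed DO = (20.1×9.81 + 5.23×3.24)/(20.1+5.23) = 214.1/25.33 = 8.453 mg/L.
Mixed L₀ = (20.1×4.92 + 5.23×150)/(25.33) = 883.4/25.33 = 34.88 mg/L.
Initial deficit D₀ = C_s − DO₀ = 10.6 − 8.453 = 2.147 mg/L.
D(2.78) = [0.169×34.88/(0.611−0.169)](e^(−0.169×2.78) − e^(−0.611×2.78)) + 2.147 e^(−0.611×2.78)
= 13.33 × (0.6251 − 0.1829) + 2.147 × 0.1829 = 6.289 mg/L.
DO = 10.6 − 6.289 = 4.311 mg/L.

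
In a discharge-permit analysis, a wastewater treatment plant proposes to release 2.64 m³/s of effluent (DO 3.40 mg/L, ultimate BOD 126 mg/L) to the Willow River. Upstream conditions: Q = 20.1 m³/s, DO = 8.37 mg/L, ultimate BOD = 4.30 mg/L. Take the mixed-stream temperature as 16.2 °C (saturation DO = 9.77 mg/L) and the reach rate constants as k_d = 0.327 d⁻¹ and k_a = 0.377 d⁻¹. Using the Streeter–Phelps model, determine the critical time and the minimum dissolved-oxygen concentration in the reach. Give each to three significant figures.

t_c ≈ 2.51 d; minimum DO ≈ 2.75 mg/L

Mixed DO = (20.1×8.37 + 2.64×3.40)/(20.1+2.64) = 177.2/22.74 = 7.793 mg/L.
Mixed L₀ = (20.1×4.30 + 2.64×126)/(22.74) = 419.1/22.74 = 18.43 mg/L.
Initial deficit D₀ = C_s − DO₀ = 9.77 − 7.793 = 1.977 mg/L.
t_c = (1/0.05000) ln[(0.377/0.327)(1 − 1.977×0.05000/(0.327×18.43))] = 20.00 × ln(1.134) = 2.515 d.
D_c = (0.327/0.377) × 18.43 × e^(−0.327×2.515) = 0.8674 × 18.43 × 0.4394 = 7.023 mg/L.
Minimum DO = 9.77 − 7.023 = 2.747 mg/L.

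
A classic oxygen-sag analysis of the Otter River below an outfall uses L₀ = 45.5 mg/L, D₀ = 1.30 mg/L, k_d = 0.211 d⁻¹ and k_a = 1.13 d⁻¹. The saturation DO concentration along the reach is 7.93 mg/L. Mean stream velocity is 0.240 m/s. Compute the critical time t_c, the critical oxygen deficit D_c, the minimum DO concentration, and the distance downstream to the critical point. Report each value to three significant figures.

t_c = [1/(k_a−k_d)] ln[(k_a/k_d)(1 − D₀(k_a−k_d)/(k_d L₀))]
= [1/(1.13−0.211)] ln[(1.13/0.211)(1 − 1.30×0.9190/(0.211×45.5))]
= (1/0.9190) ln[5.355 × 0.8756] = 1.088 × ln(4.689) = 1.088 × 1.545 = 1.681 d.
L(t_c) = L₀ e^(−k_d t_c) = 45.5 × 0.7013 = 31.91 mg/L, and at the critical point k_a D_c = k_d L, so D_c = (0.211/1.13) × 31.91 = 5.958 mg/L.
Minimum DO = C_s − D_c = 7.93 − 5.958 = 1.972 mg/L.
x_c = v t_c = 0.240 m/s × 1.681 d × 86400 s/d = 34870 m ≈ 34.9 km.

t_c ≈ 1.68 d; D_c ≈ 5.96 mg/L; min DO ≈ 1.97 mg/L; x_c ≈ 34.9 km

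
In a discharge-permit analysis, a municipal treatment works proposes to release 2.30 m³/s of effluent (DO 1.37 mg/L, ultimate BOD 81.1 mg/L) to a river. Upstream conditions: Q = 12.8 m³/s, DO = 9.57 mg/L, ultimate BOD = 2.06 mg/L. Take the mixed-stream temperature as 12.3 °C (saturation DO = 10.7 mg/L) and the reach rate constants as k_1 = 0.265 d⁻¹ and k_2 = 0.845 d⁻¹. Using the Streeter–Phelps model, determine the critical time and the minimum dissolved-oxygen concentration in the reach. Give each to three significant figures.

Mixed DO = (12.8×9.57 + 2.30×1.37)/(12.8+2.30) = 125.6/15.10 = 8.321 mg/L.
Mixed L₀ = (12.8×2.06 + 2.30×81.1)/(15.10) = 212.9/15.10 = 14.10 mg/L.
Initial deficit D₀ = C_s − DO₀ = 10.7 − 8.321 = 2.379 mg/L.
t_c = (1/0.5800) ln[(0.845/0.265)(1 − 2.379×0.5800/(0.265×14.10))] = 1.724 × ln(2.011) = 1.205 d.
D_c = (0.265/0.845) × 14.10 × e^(−0.265×1.205) = 0.3136 × 14.10 × 0.7267 = 3.213 mg/L.
Minimum DO = 10.7 − 3.213 = 7.487 mg/L.

t_c ≈ 1.20 d; minimum DO ≈ 7.49 mg/L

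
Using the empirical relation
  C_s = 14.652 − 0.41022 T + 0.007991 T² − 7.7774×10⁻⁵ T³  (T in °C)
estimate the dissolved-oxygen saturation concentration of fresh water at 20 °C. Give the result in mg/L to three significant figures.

C_s = 14.652 − 0.41022×20 + 0.007991×20² − 7.7774×10⁻⁵×20³ = 9.022 mg/L.

C_s ≈ 9.02 mg/L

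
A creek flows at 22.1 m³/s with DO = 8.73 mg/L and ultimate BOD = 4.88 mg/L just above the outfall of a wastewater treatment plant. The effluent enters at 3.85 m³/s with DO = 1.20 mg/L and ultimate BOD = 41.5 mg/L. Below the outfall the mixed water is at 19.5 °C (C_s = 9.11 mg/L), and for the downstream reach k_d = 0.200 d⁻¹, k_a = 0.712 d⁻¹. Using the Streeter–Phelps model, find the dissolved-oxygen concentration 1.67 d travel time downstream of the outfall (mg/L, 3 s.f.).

Mixed DO = (22.1×8.73 + 3.85×1.20)/(22.1+3.85) = 197.6/25.95 = 7.613 mg/L.
Mixed L₀ = (22.1×4.88 + 3.85×41.5)/(25.95) = 267.6/25.95 = 10.31 mg/L.
Initial deficit D₀ = C_s − DO₀ = 9.11 − 7.613 = 1.497 mg/L.
D(1.67) = [0.200×10.31/(0.712−0.200)](e^(−0.200×1.67) − e^(−0.712×1.67)) + 1.497 e^(−0.712×1.67)
= 4.029 × (0.7161 − 0.3045) + 1.497 × 0.3045 = 2.114 mg/L.
DO = 9.11 − 2.114 = 6.996 mg/L.

DO ≈ 7.00 mg/L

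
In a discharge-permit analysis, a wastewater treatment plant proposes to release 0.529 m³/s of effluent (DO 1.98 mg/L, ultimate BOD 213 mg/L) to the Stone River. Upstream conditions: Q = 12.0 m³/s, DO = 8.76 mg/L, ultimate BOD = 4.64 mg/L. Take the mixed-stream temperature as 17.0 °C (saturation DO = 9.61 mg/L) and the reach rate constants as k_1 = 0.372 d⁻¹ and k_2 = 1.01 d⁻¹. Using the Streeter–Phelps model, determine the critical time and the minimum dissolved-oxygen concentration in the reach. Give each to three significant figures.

t_c ≈ 1.32 d; minimum DO ≈ 6.58 mg/L

Mixed DO = (12.0×8.76 + 0.529×1.98)/(12.0+0.529) = 106.2/12.53 = 8.474 mg/L.
Mixed L₀ = (12.0×4.64 + 0.529×213)/(12.53) = 168.4/12.53 = 13.44 mg/L.
Initial deficit D₀ = C_s − DO₀ = 9.61 − 8.474 = 1.136 mg/L.
t_c = (1/0.6380) ln[(1.01/0.372)(1 − 1.136×0.6380/(0.372×13.44))] = 1.567 × ln(2.321) = 1.320 d.
D_c = (0.372/1.01) × 13.44 × e^(−0.372×1.320) = 0.3683 × 13.44 × 0.6120 = 3.029 mg/L.
Minimum DO = 9.61 − 3.029 = 6.581 mg/L.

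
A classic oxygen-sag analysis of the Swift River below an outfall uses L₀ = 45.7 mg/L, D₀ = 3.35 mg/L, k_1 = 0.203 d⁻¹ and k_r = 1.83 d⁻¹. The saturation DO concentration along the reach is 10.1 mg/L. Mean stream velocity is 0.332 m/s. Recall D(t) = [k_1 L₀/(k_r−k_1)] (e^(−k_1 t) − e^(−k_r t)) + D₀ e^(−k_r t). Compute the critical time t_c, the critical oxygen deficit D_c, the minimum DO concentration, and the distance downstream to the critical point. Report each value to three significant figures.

t_c ≈ 0.807 d; D_c ≈ 4.30 mg/L; min DO ≈ 5.80 mg/L; x_c ≈ 23.2 km

At the critical point dD/dt = 0, so k_1 L₀ e^(−k_1 t) = k_r D. Substituting D(t) from the Streeter–Phelps equation and solving for t gives
t_c = ln[(k_r/k_1)(1 − D₀(k_r−k_1)/(k_1 L₀))] / (k_r−k_1).
Here k_r−k_1 = 1.627 d⁻¹ and 1 − D₀(k_r−k_1)/(k_1 L₀) = 1 − 3.35×1.627/(0.203×45.7) = 0.4125, so
t_c = ln(9.015 × 0.4125) / 1.627 = 1.313 / 1.627 = 0.8072 d.
D_c = (k_1/k_r) L₀ e^(−k_1 t_c) = (0.203/1.83) × 45.7 × e^(−0.203×0.8072) = 0.1109 × 45.7 × 0.8489 = 4.303 mg/L.
Minimum DO = C_s − D_c = 10.1 − 4.303 = 5.797 mg/L.
x_c = v t_c = 0.332 m/s × 0.8072 d × 86400 s/d = 23150 m ≈ 23.2 km.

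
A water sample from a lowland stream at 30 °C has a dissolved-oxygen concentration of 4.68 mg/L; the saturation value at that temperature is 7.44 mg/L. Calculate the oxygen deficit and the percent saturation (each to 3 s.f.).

D ≈ 2.76 mg/L; 62.9 % saturation

D = C_s − C = 7.44 − 4.68 = 2.76 mg/L.
% saturation = 4.68/7.44 × 100 = 62.9 %.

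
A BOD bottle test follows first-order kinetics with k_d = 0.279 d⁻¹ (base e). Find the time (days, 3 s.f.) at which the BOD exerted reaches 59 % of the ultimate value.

t ≈ 3.20 d

y/L₀ = 1 − e^(−k_d t) = 0.59 ⇒ e^(−k_d t) = 0.410
t = −ln(0.410) / 0.279 = 0.8916 / 0.279 = 3.196 d.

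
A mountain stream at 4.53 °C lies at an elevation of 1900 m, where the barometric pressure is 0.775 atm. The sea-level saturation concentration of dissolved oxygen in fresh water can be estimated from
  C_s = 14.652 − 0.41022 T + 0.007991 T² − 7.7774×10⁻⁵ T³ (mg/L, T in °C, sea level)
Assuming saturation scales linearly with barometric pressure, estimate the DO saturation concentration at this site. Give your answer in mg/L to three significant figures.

At sea level: C_s = 14.652 − 0.41022×4.53 + 0.007991×4.53² − 7.7774×10⁻⁵×4.53³ = 12.95 mg/L.
Pressure correction: C_s' = 12.95 × 0.775 = 10.04 mg/L.

C_s ≈ 10.0 mg/L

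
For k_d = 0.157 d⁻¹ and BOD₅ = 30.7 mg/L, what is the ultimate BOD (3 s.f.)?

BOD₅ = L₀(1 − e^(−5k_d)) ⇒ L₀ = BOD₅ / (1 − e^(−5×0.157))
= 30.7 / (1 − 0.4561) = 30.7 / 0.5439 = 56.45 mg/L.

L₀ ≈ 56.4 mg/L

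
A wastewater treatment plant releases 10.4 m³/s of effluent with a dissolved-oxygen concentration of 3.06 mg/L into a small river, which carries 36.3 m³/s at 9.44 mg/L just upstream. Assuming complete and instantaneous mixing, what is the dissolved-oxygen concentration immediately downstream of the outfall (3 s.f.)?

Flow-weighted mixing: C = (Q_r C_r + Q_w C_w)/(Q_r + Q_w)
= (36.3×9.44 + 10.4×3.06)/(36.3 + 10.4) = 374.5/46.70 = 8.019 mg/L.

8.02 mg/L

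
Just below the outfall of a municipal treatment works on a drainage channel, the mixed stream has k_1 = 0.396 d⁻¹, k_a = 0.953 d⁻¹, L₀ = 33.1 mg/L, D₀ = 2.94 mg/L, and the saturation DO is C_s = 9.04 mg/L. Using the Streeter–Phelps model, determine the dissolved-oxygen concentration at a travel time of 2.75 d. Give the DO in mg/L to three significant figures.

DO ≈ 2.62 mg/L

k_1 L₀/(k_a−k_1) = 0.396×33.1/(0.953−0.396) = 13.11/0.5570 = 23.53 mg/L.
e^(−k_1 t) = e^(−0.396×2.750) = 0.3366; e^(−k_a t) = e^(−0.953×2.750) = 0.07275.
D = 23.53 × (0.3366 − 0.07275) + 2.94 × 0.07275 = 6.208 + 0.2139 = 6.422 mg/L.
DO = C_s − D = 9.04 − 6.422 = 2.618 mg/L.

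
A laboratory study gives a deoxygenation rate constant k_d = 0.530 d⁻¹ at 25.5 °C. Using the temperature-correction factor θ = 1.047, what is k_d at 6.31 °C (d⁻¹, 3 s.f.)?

k_d(T₂) = k_d(T₁) · θ^(T₂−T₁) = 0.530 × 1.047^(6.31−25.5)
= 0.530 × 1.047^-19.2 = 0.530 × 0.4142 = 0.2195 d⁻¹.

k_d ≈ 0.220 d⁻¹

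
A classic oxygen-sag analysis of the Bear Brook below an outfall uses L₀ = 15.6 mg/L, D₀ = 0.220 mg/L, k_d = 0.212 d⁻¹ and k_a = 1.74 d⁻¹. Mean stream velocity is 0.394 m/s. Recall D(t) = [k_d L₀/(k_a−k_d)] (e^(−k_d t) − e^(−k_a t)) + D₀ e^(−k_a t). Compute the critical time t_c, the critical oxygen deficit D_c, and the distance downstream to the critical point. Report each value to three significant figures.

t_c ≈ 1.31 d; D_c ≈ 1.44 mg/L; x_c ≈ 44.5 km

At the critical point dD/dt = 0, so k_d L₀ e^(−k_d t) = k_a D. Substituting D(t) from the Streeter–Phelps equation and solving for t gives
t_c = ln[(k_a/k_d)(1 − D₀(k_a−k_d)/(k_d L₀))] / (k_a−k_d).
Here k_a−k_d = 1.528 d⁻¹ and 1 − D₀(k_a−k_d)/(k_d L₀) = 1 − 0.220×1.528/(0.212×15.6) = 0.8984, so
t_c = ln(8.208 × 0.8984) / 1.528 = 1.998 / 1.528 = 1.308 d.
D_c = (k_d/k_a) L₀ e^(−k_d t_c) = (0.212/1.74) × 15.6 × e^(−0.212×1.308) = 0.1218 × 15.6 × 0.7579 = 1.441 mg/L.
x_c = v t_c = 0.394 m/s × 1.308 d × 86400 s/d = 44510 m ≈ 44.5 km.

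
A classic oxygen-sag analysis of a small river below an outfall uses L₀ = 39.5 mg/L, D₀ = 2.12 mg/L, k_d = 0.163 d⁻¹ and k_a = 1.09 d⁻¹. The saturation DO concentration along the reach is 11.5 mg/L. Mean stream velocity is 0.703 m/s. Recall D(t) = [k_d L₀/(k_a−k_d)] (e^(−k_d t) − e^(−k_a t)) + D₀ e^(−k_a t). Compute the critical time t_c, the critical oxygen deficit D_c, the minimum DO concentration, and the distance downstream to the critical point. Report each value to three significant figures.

t_c = [1/(k_a−k_d)] ln[(k_a/k_d)(1 − D₀(k_a−k_d)/(k_d L₀))]
= [1/(1.09−0.163)] ln[(1.09/0.163)(1 − 2.12×0.9270/(0.163×39.5))]
= (1/0.9270) ln[6.687 × 0.6948] = 1.079 × ln(4.646) = 1.079 × 1.536 = 1.657 d.
L(t_c) = L₀ e^(−k_d t_c) = 39.5 × 0.7633 = 30.15 mg/L, and at the critical point k_a D_c = k_d L, so D_c = (0.163/1.09) × 30.15 = 4.509 mg/L.
Minimum DO = C_s − D_c = 11.5 − 4.509 = 6.991 mg/L.
x_c = v t_c = 0.703 m/s × 1.657 d × 86400 s/d = 100600 m ≈ 101 km.

t_c ≈ 1.66 d; D_c ≈ 4.51 mg/L; min DO ≈ 6.99 mg/L; x_c ≈ 101 km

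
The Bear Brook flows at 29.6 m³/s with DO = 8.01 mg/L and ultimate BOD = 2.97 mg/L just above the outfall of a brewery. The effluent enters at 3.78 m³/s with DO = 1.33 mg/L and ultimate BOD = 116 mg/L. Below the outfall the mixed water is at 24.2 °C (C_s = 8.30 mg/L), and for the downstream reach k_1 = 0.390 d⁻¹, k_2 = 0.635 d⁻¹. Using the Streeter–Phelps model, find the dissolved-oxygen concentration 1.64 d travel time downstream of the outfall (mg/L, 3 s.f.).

DO ≈ 3.55 mg/L

Mixed DO = (29.6×8.01 + 3.78×1.33)/(29.6+3.78) = 242.1/33.38 = 7.254 mg/L.
Mixed L₀ = (29.6×2.97 + 3.78×116)/(33.38) = 526.4/33.38 = 15.77 mg/L.
Initial deficit D₀ = C_s − DO₀ = 8.30 − 7.254 = 1.046 mg/L.
D(1.64) = [0.390×15.77/(0.635−0.390)](e^(−0.390×1.64) − e^(−0.635×1.64)) + 1.046 e^(−0.635×1.64)
= 25.10 × (0.5275 − 0.3530) + 1.046 × 0.3530 = 4.751 mg/L.
DO = 8.30 − 4.751 = 3.549 mg/L.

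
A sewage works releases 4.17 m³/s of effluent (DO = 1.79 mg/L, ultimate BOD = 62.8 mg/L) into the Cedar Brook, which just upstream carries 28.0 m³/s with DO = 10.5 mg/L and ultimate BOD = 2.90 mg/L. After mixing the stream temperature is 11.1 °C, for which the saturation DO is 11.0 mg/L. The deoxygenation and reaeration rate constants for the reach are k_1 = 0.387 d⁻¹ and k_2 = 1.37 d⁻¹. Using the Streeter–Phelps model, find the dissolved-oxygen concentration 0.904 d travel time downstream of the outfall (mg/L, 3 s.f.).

Mixed DO = (28.0×10.5 + 4.17×1.79)/(28.0+4.17) = 301.5/32.17 = 9.371 mg/L.
Mixed L₀ = (28.0×2.90 + 4.17×62.8)/(32.17) = 343.1/32.17 = 10.66 mg/L.
Initial deficit D₀ = C_s − DO₀ = 11.0 − 9.371 = 1.629 mg/L.
D(0.904) = [0.387×10.66/(1.37−0.387)](e^(−0.387×0.904) − e^(−1.37×0.904)) + 1.629 e^(−1.37×0.904)
= 4.199 × (0.7048 − 0.2898) + 1.629 × 0.2898 = 2.214 mg/L.
DO = 11.0 − 2.214 = 8.786 mg/L.

DO ≈ 8.79 mg/L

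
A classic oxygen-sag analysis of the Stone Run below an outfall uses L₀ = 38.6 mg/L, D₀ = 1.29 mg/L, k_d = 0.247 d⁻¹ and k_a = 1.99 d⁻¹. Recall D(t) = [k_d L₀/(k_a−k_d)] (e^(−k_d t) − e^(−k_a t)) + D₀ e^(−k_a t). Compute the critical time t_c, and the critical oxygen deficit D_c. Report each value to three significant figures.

t_c ≈ 1.04 d; D_c ≈ 3.70 mg/L

At the critical point dD/dt = 0, so k_d L₀ e^(−k_d t) = k_a D. Substituting D(t) from the Streeter–Phelps equation and solving for t gives
t_c = ln[(k_a/k_d)(1 − D₀(k_a−k_d)/(k_d L₀))] / (k_a−k_d).
Here k_a−k_d = 1.743 d⁻¹ and 1 − D₀(k_a−k_d)/(k_d L₀) = 1 − 1.29×1.743/(0.247×38.6) = 0.7642, so
t_c = ln(8.057 × 0.7642) / 1.743 = 1.818 / 1.743 = 1.043 d.
L(t_c) = L₀ e^(−k_d t_c) = 38.6 × 0.7729 = 29.84 mg/L, and at the critical point k_a D_c = k_d L, so D_c = (0.247/1.99) × 29.84 = 3.703 mg/L.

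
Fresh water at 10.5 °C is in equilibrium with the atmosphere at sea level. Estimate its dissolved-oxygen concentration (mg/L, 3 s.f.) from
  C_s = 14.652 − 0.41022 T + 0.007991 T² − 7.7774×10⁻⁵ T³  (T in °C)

C_s = 14.652 − 0.41022×10.5 + 0.007991×10.5² − 7.7774×10⁻⁵×10.5³ = 11.14 mg/L.

C_s ≈ 11.1 mg/L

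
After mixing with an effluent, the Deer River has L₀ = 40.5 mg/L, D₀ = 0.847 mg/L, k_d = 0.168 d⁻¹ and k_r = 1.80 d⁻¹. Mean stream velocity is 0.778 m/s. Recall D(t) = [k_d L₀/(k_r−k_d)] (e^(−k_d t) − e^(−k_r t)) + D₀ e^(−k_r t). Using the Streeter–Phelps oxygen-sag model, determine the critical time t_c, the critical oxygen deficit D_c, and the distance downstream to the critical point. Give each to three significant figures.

With k_r/k_d = 10.71 and 1 − D₀(k_r−k_d)/(k_d L₀) = 0.7968,
t_c = ln(10.71 × 0.7968) / (1.80 − 0.168) = ln(8.538) / 1.632 = 2.144/1.632 = 1.314 d.
L(t_c) = L₀ e^(−k_d t_c) = 40.5 × 0.8019 = 32.48 mg/L, and at the critical point k_r D_c = k_d L, so D_c = (0.168/1.80) × 32.48 = 3.031 mg/L.
x_c = v t_c = 0.778 m/s × 1.314 d × 86400 s/d = 88330 m ≈ 88.3 km.

t_c ≈ 1.31 d; D_c ≈ 3.03 mg/L; x_c ≈ 88.3 km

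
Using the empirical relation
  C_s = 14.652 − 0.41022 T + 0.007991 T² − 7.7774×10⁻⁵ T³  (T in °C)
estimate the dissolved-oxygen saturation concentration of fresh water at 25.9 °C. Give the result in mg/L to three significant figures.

C_s ≈ 8.04 mg/L

C_s = 14.652 − 0.41022×25.9 + 0.007991×25.9² − 7.7774×10⁻⁵×25.9³ = 8.037 mg/L.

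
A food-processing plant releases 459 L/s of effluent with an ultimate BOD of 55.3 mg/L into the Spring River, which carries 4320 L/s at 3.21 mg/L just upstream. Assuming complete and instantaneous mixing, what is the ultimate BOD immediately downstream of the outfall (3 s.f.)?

Flow-weighted mixing: C = (Q_r C_r + Q_w C_w)/(Q_r + Q_w)
= (4320×3.21 + 459×55.3)/(4320 + 459) = 39250/4779 = 8.213 mg/L.

8.21 mg/L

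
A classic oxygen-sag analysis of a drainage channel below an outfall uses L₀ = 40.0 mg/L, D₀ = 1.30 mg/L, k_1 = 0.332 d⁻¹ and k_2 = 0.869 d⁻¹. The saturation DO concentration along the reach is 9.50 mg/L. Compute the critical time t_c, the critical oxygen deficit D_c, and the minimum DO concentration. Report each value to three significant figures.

At the critical point dD/dt = 0, so k_1 L₀ e^(−k_1 t) = k_2 D. Substituting D(t) from the Streeter–Phelps equation and solving for t gives
t_c = ln[(k_2/k_1)(1 − D₀(k_2−k_1)/(k_1 L₀))] / (k_2−k_1).
Here k_2−k_1 = 0.5370 d⁻¹ and 1 − D₀(k_2−k_1)/(k_1 L₀) = 1 − 1.30×0.5370/(0.332×40.0) = 0.9474, so
t_c = ln(2.617 × 0.9474) / 0.5370 = 0.9082 / 0.5370 = 1.691 d.
D_c = (k_1/k_2) L₀ e^(−k_1 t_c) = (0.332/0.869) × 40.0 × e^(−0.332×1.691) = 0.3820 × 40.0 × 0.5704 = 8.716 mg/L.
Minimum DO = C_s − D_c = 9.50 − 8.716 = 0.7839 mg/L.

t_c ≈ 1.69 d; D_c ≈ 8.72 mg/L; min DO ≈ 0.784 mg/L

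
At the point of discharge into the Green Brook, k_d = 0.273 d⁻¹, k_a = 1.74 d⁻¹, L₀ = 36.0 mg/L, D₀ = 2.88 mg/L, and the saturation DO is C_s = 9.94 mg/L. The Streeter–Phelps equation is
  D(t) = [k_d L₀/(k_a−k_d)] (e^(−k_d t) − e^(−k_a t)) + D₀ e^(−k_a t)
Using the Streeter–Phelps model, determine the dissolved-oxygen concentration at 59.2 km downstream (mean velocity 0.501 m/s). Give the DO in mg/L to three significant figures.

Travel time t = x/v = 59.2 km / (0.501 m/s) = 59200 m / 0.501 m/s = 118200 s = 1.368 d.
k_d L₀/(k_a−k_d) = 0.273×36.0/(1.74−0.273) = 9.828/1.467 = 6.699 mg/L.
e^(−k_d t) = e^(−0.273×1.368) = 0.6884; e^(−k_a t) = e^(−1.74×1.368) = 0.09258.
D = 6.699 × (0.6884 − 0.09258) + 2.88 × 0.09258 = 3.992 + 0.2666 = 4.258 mg/L.
DO = C_s − D = 9.94 − 4.258 = 5.682 mg/L.

DO ≈ 5.68 mg/L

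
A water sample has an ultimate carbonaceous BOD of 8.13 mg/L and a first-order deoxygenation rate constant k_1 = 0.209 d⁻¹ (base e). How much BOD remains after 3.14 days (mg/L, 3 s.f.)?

L ≈ 4.22 mg/L

L_t = L₀ e^(−k_1 t) = 8.13 × e^(−0.209×3.14) = 8.13 × 0.5188 = 4.218 mg/L.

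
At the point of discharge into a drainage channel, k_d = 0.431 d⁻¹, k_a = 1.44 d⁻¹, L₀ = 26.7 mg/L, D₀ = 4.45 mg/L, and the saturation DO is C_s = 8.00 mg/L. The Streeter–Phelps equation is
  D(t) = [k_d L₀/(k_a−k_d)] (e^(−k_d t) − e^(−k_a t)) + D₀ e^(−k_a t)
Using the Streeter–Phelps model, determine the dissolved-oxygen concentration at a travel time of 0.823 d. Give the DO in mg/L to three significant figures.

k_d L₀/(k_a−k_d) = 0.431×26.7/(1.44−0.431) = 11.51/1.009 = 11.41 mg/L.
e^(−k_d t) = e^(−0.431×0.8230) = 0.7014; e^(−k_a t) = e^(−1.44×0.8230) = 0.3057.
D = 11.41 × (0.7014 − 0.3057) + 4.45 × 0.3057 = 4.513 + 1.360 = 5.873 mg/L.
DO = C_s − D = 8.00 − 5.873 = 2.127 mg/L.

DO ≈ 2.13 mg/L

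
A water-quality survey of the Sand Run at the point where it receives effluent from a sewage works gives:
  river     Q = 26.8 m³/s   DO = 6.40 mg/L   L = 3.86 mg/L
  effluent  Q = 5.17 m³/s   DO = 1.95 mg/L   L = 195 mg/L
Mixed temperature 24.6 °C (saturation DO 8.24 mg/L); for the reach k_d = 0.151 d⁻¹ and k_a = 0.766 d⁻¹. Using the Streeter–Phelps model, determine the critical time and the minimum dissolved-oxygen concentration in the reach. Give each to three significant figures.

t_c ≈ 2.06 d; minimum DO ≈ 3.22 mg/L

Mixed DO = (26.8×6.40 + 5.17×1.95)/(26.8+5.17) = 181.6/31.97 = 5.680 mg/L.
Mixed L₀ = (26.8×3.86 + 5.17×195)/(31.97) = 1112/31.97 = 34.77 mg/L.
Initial deficit D₀ = C_s − DO₀ = 8.24 − 5.680 = 2.560 mg/L.
t_c = (1/0.6150) ln[(0.766/0.151)(1 − 2.560×0.6150/(0.151×34.77))] = 1.626 × ln(3.552) = 2.061 d.
D_c = (0.151/0.766) × 34.77 × e^(−0.151×2.061) = 0.1971 × 34.77 × 0.7326 = 5.021 mg/L.
Minimum DO = 8.24 − 5.021 = 3.219 mg/L.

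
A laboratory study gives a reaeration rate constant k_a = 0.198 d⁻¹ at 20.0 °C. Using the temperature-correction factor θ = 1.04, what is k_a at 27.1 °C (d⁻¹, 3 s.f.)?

k_a ≈ 0.262 d⁻¹

k_a(T₂) = k_a(T₁) · θ^(T₂−T₁) = 0.198 × 1.04^(27.1−20.0)
= 0.198 × 1.04^7.10 = 0.198 × 1.321 = 0.2616 d⁻¹.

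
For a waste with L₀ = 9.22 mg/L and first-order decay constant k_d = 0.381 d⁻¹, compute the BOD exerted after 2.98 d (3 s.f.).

y ≈ 6.26 mg/L

y_t = L₀(1 − e^(−k_d t)) = 9.22 × (1 − e^(−0.381×2.98))
= 9.22 × (1 − 0.3213) = 9.22 × 0.6787 = 6.258 mg/L.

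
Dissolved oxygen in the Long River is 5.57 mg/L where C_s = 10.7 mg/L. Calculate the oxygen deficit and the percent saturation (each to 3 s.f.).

D = C_s − C = 10.7 − 5.57 = 5.13 mg/L.
% saturation = 5.57/10.7 × 100 = 52.1 %.

D ≈ 5.13 mg/L; 52.1 % saturation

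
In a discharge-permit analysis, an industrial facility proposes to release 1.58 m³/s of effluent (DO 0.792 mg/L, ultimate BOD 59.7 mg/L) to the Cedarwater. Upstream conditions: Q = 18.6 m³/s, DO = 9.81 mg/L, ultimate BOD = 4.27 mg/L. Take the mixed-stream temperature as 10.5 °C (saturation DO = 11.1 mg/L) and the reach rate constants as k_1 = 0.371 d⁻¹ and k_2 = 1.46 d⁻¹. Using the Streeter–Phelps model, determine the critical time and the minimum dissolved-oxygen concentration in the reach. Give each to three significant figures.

t_c ≈ 0.210 d; minimum DO ≈ 9.08 mg/L

Mixed DO = (18.6×9.81 + 1.58×0.792)/(18.6+1.58) = 183.7/20.18 = 9.104 mg/L.
Mixed L₀ = (18.6×4.27 + 1.58×59.7)/(20.18) = 173.7/20.18 = 8.610 mg/L.
Initial deficit D₀ = C_s − DO₀ = 11.1 − 9.104 = 1.996 mg/L.
t_c = (1/1.089) ln[(1.46/0.371)(1 − 1.996×1.089/(0.371×8.610))] = 0.9183 × ln(1.257) = 0.2103 d.
D_c = (0.371/1.46) × 8.610 × e^(−0.371×0.2103) = 0.2541 × 8.610 × 0.9250 = 2.024 mg/L.
Minimum DO = 11.1 − 2.024 = 9.076 mg/L.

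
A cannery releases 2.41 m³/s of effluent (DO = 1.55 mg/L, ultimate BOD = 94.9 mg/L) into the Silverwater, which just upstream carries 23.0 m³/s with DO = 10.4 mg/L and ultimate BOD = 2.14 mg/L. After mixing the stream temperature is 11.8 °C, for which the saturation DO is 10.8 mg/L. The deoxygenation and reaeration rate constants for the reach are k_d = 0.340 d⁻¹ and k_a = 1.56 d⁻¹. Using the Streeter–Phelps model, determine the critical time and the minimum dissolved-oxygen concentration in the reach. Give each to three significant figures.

Mixed DO = (23.0×10.4 + 2.41×1.55)/(23.0+2.41) = 242.9/25.41 = 9.561 mg/L.
Mixed L₀ = (23.0×2.14 + 2.41×94.9)/(25.41) = 277.9/25.41 = 10.94 mg/L.
Initial deficit D₀ = C_s − DO₀ = 10.8 − 9.561 = 1.239 mg/L.
t_c = (1/1.220) ln[(1.56/0.340)(1 − 1.239×1.220/(0.340×10.94))] = 0.8197 × ln(2.723) = 0.8210 d.
D_c = (0.340/1.56) × 10.94 × e^(−0.340×0.8210) = 0.2179 × 10.94 × 0.7564 = 1.803 mg/L.
Minimum DO = 10.8 − 1.803 = 8.997 mg/L.

t_c ≈ 0.821 d; minimum DO ≈ 9.00 mg/L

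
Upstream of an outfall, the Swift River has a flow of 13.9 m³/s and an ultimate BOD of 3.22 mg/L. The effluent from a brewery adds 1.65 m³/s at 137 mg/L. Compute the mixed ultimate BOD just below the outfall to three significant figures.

Flow-weighted mixing: C = (Q_r C_r + Q_w C_w)/(Q_r + Q_w)
= (13.9×3.22 + 1.65×137)/(13.9 + 1.65) = 270.8/15.55 = 17.42 mg/L.

17.4 mg/L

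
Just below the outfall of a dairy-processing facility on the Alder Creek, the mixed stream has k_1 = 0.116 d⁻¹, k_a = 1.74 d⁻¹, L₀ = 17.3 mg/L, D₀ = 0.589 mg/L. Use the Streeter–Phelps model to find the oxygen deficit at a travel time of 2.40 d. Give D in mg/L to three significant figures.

k_1 L₀/(k_a−k_1) = 0.116×17.3/(1.74−0.116) = 2.007/1.624 = 1.236 mg/L.
e^(−k_1 t) = e^(−0.116×2.400) = 0.7570; e^(−k_a t) = e^(−1.74×2.400) = 0.01536.
D = 1.236 × (0.7570 − 0.01536) + 0.589 × 0.01536 = 0.9164 + 0.009047 = 0.9255 mg/L.

D ≈ 0.925 mg/L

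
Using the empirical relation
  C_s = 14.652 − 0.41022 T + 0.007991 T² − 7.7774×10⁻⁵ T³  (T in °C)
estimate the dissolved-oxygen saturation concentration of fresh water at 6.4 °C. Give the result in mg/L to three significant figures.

C_s = 14.652 − 0.41022×6.4 + 0.007991×6.4² − 7.7774×10⁻⁵×6.4³ = 12.33 mg/L.

C_s ≈ 12.3 mg/L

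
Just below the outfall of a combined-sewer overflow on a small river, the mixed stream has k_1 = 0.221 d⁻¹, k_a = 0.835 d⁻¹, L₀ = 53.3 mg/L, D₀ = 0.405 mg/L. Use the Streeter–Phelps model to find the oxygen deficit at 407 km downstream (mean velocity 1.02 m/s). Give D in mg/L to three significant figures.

D ≈ 6.52 mg/L

Travel time t = x/v = 407 km / (1.02 m/s) = 407000 m / 1.02 m/s = 399000 s = 4.618 d.
k_1 L₀/(k_a−k_1) = 0.221×53.3/(0.835−0.221) = 11.78/0.6140 = 19.18 mg/L.
e^(−k_1 t) = e^(−0.221×4.618) = 0.3604; e^(−k_a t) = e^(−0.835×4.618) = 0.02115.
D = 19.18 × (0.3604 − 0.02115) + 0.405 × 0.02115 = 6.508 + 0.008564 = 6.516 mg/L.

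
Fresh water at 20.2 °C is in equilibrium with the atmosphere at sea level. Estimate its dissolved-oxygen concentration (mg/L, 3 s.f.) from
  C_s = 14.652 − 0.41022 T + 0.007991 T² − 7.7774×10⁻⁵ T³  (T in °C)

C_s = 14.652 − 0.41022×20.2 + 0.007991×20.2² − 7.7774×10⁻⁵×20.2³ = 8.985 mg/L.

C_s ≈ 8.99 mg/L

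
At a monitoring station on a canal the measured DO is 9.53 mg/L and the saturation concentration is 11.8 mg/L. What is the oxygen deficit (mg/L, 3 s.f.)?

D ≈ 2.27 mg/L

D = C_s − C = 11.8 − 9.53 = 2.27 mg/L.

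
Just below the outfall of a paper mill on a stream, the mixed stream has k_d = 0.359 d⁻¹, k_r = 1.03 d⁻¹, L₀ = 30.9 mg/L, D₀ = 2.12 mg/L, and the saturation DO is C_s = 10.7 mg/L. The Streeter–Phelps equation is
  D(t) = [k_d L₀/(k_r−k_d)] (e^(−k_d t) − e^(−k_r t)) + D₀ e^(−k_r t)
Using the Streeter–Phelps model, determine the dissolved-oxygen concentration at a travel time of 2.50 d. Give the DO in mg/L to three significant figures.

k_d L₀/(k_r−k_d) = 0.359×30.9/(1.03−0.359) = 11.09/0.6710 = 16.53 mg/L.
e^(−k_d t) = e^(−0.359×2.500) = 0.4076; e^(−k_r t) = e^(−1.03×2.500) = 0.07615.
D = 16.53 × (0.4076 − 0.07615) + 2.12 × 0.07615 = 5.479 + 0.1614 = 5.641 mg/L.
DO = C_s − D = 10.7 − 5.641 = 5.059 mg/L.

DO ≈ 5.06 mg/L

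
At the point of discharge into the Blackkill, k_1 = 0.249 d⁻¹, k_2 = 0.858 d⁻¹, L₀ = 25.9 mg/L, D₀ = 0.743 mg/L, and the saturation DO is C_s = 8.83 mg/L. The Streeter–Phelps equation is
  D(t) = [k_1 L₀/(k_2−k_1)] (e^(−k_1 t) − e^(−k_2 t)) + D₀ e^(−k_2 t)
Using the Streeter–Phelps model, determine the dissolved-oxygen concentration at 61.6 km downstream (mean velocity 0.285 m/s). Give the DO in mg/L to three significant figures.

DO ≈ 4.30 mg/L

Travel time t = x/v = 61.6 km / (0.285 m/s) = 61600 m / 0.285 m/s = 216100 s = 2.502 d.
k_1 L₀/(k_2−k_1) = 0.249×25.9/(0.858−0.249) = 6.449/0.6090 = 10.59 mg/L.
e^(−k_1 t) = e^(−0.249×2.502) = 0.5364; e^(−k_2 t) = e^(−0.858×2.502) = 0.1169.
D = 10.59 × (0.5364 − 0.1169) + 0.743 × 0.1169 = 4.442 + 0.08686 = 4.529 mg/L.
DO = C_s − D = 8.83 − 4.529 = 4.301 mg/L.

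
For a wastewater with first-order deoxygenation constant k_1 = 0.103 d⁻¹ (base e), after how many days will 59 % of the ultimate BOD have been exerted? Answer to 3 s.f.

t ≈ 8.66 d

y/L₀ = 1 − e^(−k_1 t) = 0.59 ⇒ e^(−k_1 t) = 0.410
t = −ln(0.410) / 0.103 = 0.8916 / 0.103 = 8.656 d.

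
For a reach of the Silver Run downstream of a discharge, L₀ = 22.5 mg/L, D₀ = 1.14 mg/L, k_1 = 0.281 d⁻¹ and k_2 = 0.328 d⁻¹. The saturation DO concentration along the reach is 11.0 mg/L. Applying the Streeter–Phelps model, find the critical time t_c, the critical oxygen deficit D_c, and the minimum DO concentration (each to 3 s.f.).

t_c = [1/(k_2−k_1)] ln[(k_2/k_1)(1 − D₀(k_2−k_1)/(k_1 L₀))]
= [1/(0.328−0.281)] ln[(0.328/0.281)(1 − 1.14×0.04700/(0.281×22.5))]
= (1/0.04700) ln[1.167 × 0.9915] = 21.28 × ln(1.157) = 21.28 × 0.1461 = 3.110 d.
L(t_c) = L₀ e^(−k_1 t_c) = 22.5 × 0.4174 = 9.391 mg/L, and at the critical point k_2 D_c = k_1 L, so D_c = (0.281/0.328) × 9.391 = 8.045 mg/L.
Minimum DO = C_s − D_c = 11.0 − 8.045 = 2.955 mg/L.

t_c ≈ 3.11 d; D_c ≈ 8.05 mg/L; min DO ≈ 2.95 mg/L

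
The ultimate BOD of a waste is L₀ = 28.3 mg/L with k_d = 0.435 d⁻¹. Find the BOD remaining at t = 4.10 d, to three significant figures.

L_t = L₀ e^(−k_d t) = 28.3 × e^(−0.435×4.10) = 28.3 × 0.1680 = 4.756 mg/L.

L ≈ 4.76 mg/L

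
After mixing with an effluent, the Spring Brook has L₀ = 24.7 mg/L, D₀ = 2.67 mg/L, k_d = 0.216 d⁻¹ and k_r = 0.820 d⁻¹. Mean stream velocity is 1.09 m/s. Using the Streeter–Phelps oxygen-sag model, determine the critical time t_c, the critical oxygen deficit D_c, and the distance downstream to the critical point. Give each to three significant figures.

At the critical point dD/dt = 0, so k_d L₀ e^(−k_d t) = k_r D. Substituting D(t) from the Streeter–Phelps equation and solving for t gives
t_c = ln[(k_r/k_d)(1 − D₀(k_r−k_d)/(k_d L₀))] / (k_r−k_d).
Here k_r−k_d = 0.6040 d⁻¹ and 1 − D₀(k_r−k_d)/(k_d L₀) = 1 − 2.67×0.6040/(0.216×24.7) = 0.6977, so
t_c = ln(3.796 × 0.6977) / 0.6040 = 0.9741 / 0.6040 = 1.613 d.
L(t_c) = L₀ e^(−k_d t_c) = 24.7 × 0.7058 = 17.43 mg/L, and at the critical point k_r D_c = k_d L, so D_c = (0.216/0.820) × 17.43 = 4.592 mg/L.
x_c = v t_c = 1.09 m/s × 1.613 d × 86400 s/d = 151900 m ≈ 152 km.

t_c ≈ 1.61 d; D_c ≈ 4.59 mg/L; x_c ≈ 152 km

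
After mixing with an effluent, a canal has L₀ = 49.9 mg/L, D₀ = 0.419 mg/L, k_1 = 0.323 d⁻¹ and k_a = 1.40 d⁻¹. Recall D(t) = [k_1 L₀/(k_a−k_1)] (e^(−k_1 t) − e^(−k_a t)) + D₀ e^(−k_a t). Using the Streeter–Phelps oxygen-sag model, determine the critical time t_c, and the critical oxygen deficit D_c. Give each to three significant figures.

t_c ≈ 1.34 d; D_c ≈ 7.48 mg/L

At the critical point dD/dt = 0, so k_1 L₀ e^(−k_1 t) = k_a D. Substituting D(t) from the Streeter–Phelps equation and solving for t gives
t_c = ln[(k_a/k_1)(1 − D₀(k_a−k_1)/(k_1 L₀))] / (k_a−k_1).
Here k_a−k_1 = 1.077 d⁻¹ and 1 − D₀(k_a−k_1)/(k_1 L₀) = 1 − 0.419×1.077/(0.323×49.9) = 0.9720, so
t_c = ln(4.334 × 0.9720) / 1.077 = 1.438 / 1.077 = 1.335 d.
D_c = (k_1/k_a) L₀ e^(−k_1 t_c) = (0.323/1.40) × 49.9 × e^(−0.323×1.335) = 0.2307 × 49.9 × 0.6497 = 7.479 mg/L.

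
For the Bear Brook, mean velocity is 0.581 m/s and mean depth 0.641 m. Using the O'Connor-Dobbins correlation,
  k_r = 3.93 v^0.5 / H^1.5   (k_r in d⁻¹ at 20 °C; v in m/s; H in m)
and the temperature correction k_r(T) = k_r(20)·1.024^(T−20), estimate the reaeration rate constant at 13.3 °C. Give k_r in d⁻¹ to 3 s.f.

k_r(20) = 3.93 × 0.581^0.5 / 0.641^1.5 = 3.93 × 0.7622 / 0.5132 = 5.837 d⁻¹.
k_r(13.3) = 5.837 × 1.024^(13.3−20) = 5.837 × 0.8531 = 4.979 d⁻¹.

k_r ≈ 4.98 d⁻¹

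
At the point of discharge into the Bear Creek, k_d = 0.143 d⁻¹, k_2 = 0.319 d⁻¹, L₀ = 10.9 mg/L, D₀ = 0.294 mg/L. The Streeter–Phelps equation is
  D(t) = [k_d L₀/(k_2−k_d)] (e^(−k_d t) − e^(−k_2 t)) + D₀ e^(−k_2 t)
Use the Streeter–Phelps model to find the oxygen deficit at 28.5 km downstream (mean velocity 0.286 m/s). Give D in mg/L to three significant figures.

Travel time t = x/v = 28.5 km / (0.286 m/s) = 28500 m / 0.286 m/s = 99650 s = 1.153 d.
k_d L₀/(k_2−k_d) = 0.143×10.9/(0.319−0.143) = 1.559/0.1760 = 8.856 mg/L.
e^(−k_d t) = e^(−0.143×1.153) = 0.8480; e^(−k_2 t) = e^(−0.319×1.153) = 0.6922.
D = 8.856 × (0.8480 − 0.6922) + 0.294 × 0.6922 = 1.380 + 0.2035 = 1.583 mg/L.

D ≈ 1.58 mg/L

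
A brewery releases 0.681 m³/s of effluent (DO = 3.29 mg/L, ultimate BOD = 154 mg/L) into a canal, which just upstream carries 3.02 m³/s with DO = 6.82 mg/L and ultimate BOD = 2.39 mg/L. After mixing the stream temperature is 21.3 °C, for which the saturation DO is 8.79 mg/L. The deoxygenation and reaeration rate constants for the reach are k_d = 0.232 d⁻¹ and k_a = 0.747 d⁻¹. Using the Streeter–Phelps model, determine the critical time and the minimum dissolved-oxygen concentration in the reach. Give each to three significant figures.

t_c ≈ 1.86 d; minimum DO ≈ 2.68 mg/L

Mixed DO = (3.02×6.82 + 0.681×3.29)/(3.02+0.681) = 22.84/3.701 = 6.170 mg/L.
Mixed L₀ = (3.02×2.39 + 0.681×154)/(3.701) = 112.1/3.701 = 30.29 mg/L.
Initial deficit D₀ = C_s − DO₀ = 8.79 − 6.170 = 2.620 mg/L.
t_c = (1/0.5150) ln[(0.747/0.232)(1 − 2.620×0.5150/(0.232×30.29))] = 1.942 × ln(2.602) = 1.857 d.
D_c = (0.232/0.747) × 30.29 × e^(−0.232×1.857) = 0.3106 × 30.29 × 0.6500 = 6.114 mg/L.
Minimum DO = 8.79 − 6.114 = 2.676 mg/L.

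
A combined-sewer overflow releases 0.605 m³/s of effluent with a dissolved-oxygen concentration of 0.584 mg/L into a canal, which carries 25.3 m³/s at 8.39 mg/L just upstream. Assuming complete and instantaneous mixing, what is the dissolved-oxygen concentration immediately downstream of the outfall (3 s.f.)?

Flow-weighted mixing: C = (Q_r C_r + Q_w C_w)/(Q_r + Q_w)
= (25.3×8.39 + 0.605×0.584)/(25.3 + 0.605) = 212.6/25.91 = 8.208 mg/L.

8.21 mg/L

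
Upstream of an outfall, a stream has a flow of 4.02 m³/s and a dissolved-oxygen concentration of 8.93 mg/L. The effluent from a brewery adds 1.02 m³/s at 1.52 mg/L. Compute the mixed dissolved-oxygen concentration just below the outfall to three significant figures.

7.43 mg/L

Flow-weighted mixing: C = (Q_r C_r + Q_w C_w)/(Q_r + Q_w)
= (4.02×8.93 + 1.02×1.52)/(4.02 + 1.02) = 37.45/5.040 = 7.430 mg/L.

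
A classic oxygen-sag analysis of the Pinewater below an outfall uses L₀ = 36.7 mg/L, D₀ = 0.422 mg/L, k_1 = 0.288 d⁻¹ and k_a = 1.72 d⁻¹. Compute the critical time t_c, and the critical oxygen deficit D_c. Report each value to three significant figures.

t_c ≈ 1.21 d; D_c ≈ 4.34 mg/L

With k_a/k_1 = 5.972 and 1 − D₀(k_a−k_1)/(k_1 L₀) = 0.9428,
t_c = ln(5.972 × 0.9428) / (1.72 − 0.288) = ln(5.631) / 1.432 = 1.728/1.432 = 1.207 d.
D_c = (k_1/k_a) L₀ e^(−k_1 t_c) = (0.288/1.72) × 36.7 × e^(−0.288×1.207) = 0.1674 × 36.7 × 0.7064 = 4.341 mg/L.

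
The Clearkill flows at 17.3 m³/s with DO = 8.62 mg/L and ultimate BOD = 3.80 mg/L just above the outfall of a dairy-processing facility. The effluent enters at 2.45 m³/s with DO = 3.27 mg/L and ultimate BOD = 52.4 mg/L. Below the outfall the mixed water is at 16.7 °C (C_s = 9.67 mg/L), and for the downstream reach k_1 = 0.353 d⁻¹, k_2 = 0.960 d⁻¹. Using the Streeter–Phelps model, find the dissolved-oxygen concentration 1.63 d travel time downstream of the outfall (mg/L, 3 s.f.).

DO ≈ 7.29 mg/L

Mixed DO = (17.3×8.62 + 2.45×3.27)/(17.3+2.45) = 157.1/19.75 = 7.956 mg/L.
Mixed L₀ = (17.3×3.80 + 2.45×52.4)/(19.75) = 194.1/19.75 = 9.829 mg/L.
Initial deficit D₀ = C_s − DO₀ = 9.67 − 7.956 = 1.714 mg/L.
D(1.63) = [0.353×9.829/(0.960−0.353)](e^(−0.353×1.63) − e^(−0.960×1.63)) + 1.714 e^(−0.960×1.63)
= 5.716 × (0.5625 − 0.2091) + 1.714 × 0.2091 = 2.378 mg/L.
DO = 9.67 − 2.378 = 7.292 mg/L.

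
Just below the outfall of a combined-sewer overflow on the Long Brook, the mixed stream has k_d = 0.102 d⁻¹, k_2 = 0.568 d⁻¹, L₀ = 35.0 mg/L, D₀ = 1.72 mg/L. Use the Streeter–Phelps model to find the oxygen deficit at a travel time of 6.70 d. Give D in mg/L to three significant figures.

k_d L₀/(k_2−k_d) = 0.102×35.0/(0.568−0.102) = 3.570/0.4660 = 7.661 mg/L.
e^(−k_d t) = e^(−0.102×6.700) = 0.5049; e^(−k_2 t) = e^(−0.568×6.700) = 0.02225.
D = 7.661 × (0.5049 − 0.02225) + 1.72 × 0.02225 = 3.698 + 0.03826 = 3.736 mg/L.

D ≈ 3.74 mg/L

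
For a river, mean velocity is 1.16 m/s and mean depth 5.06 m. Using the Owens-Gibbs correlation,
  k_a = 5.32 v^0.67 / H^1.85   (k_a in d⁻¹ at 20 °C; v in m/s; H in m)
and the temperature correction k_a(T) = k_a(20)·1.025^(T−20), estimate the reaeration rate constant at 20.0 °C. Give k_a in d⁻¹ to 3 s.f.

k_a(20) = 5.32 × 1.16^0.67 / 5.06^1.85 = 5.32 × 1.105 / 20.08 = 0.2927 d⁻¹.
k_a(20.0) = 0.2927 × 1.025^(20.0−20) = 0.2927 × 1.000 = 0.2927 d⁻¹.

k_a ≈ 0.293 d⁻¹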